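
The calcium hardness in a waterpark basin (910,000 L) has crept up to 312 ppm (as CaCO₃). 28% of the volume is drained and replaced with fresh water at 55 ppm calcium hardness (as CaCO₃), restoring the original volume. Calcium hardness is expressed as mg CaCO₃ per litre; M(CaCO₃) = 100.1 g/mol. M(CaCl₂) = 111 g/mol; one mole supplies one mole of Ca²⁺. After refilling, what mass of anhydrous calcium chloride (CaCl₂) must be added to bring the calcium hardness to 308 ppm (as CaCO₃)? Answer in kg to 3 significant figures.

68.6 kg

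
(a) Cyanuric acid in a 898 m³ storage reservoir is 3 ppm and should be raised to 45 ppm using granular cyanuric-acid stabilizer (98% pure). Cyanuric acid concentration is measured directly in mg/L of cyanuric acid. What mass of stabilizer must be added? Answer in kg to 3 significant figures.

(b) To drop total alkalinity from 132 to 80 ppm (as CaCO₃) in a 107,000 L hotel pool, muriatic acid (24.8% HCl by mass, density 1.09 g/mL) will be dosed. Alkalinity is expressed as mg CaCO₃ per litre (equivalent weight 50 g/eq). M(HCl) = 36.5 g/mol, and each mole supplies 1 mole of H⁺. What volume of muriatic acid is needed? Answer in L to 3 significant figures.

(a) Volume: 898 m³ = 898,000 L.
(a) CYA to add: (45 − 3) = 42 mg/L × 898,000 L = 37,720 g cyanuric acid.
(a) At 98% purity: 37,720 / 0.98 = 38,490 g product.

(b) Alkalinity to neutralize: (132 − 80) = 52 mg/L as CaCO₃ × 107,000 L = 5564 g as CaCO₃.
(b) Equivalents of H⁺ required: 5564 ÷ 50 g/eq = 111.3 eq = 111.3 mol HCl.
(b) Mass of HCl: 111.3 × 36.5 = 4062 g.
(b) Mass of 24.8% solution: 4062 / 0.248 = 16,380 g.
(b) Volume: 16,380 g ÷ 1.09 g/mL = 15,030 mL.

(a) 38.5 kg; (b) 15.0 L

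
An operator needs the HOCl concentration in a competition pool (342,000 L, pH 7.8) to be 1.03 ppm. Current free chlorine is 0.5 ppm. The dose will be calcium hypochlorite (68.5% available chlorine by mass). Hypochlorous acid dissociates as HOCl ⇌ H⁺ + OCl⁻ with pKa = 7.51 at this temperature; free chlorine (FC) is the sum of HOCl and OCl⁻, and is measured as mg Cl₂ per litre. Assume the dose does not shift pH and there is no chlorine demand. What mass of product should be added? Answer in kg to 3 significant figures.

[OCl⁻]/[HOCl] = 10^(pH − pKa) = 10^(7.8 − 7.51) = 1.95; fraction as HOCl = 1/(1 + 1.95) = 0.339.
Free chlorine required for 1.03 ppm HOCl: 1.03 / 0.339 = 3.038 ppm.
FC to add: 3.038 − 0.5 = 2.538 mg/L as Cl₂.
Cl₂ equivalent: 2.538 mg/L × 342,000 L = 868.1 g.
Product at 68.5% available Cl: 868.1 / 0.685 = 1267 g.

1.27 kg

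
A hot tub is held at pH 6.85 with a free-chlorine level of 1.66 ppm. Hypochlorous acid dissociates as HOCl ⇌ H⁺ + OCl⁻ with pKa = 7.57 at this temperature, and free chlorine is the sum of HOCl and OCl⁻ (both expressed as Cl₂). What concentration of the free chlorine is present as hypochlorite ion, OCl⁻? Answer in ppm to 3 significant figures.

[OCl⁻]/[HOCl] = 10^(pH − pKa) = 10^(6.85 − 7.57) = 10^-0.72 = 0.1905.
Fraction as HOCl = 1 / (1 + 0.1905) = 0.84.
OCl⁻ = (1 − 0.84) × 1.66 ppm = 0.2657 ppm.

0.266 ppm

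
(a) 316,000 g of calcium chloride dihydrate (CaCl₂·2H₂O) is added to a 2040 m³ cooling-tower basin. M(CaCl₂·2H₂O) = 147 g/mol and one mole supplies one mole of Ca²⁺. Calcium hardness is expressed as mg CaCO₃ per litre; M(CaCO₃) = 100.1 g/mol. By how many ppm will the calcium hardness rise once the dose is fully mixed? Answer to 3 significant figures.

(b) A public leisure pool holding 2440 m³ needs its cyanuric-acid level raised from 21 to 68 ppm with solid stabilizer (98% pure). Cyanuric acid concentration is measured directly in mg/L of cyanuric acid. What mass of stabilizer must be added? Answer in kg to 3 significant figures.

(a) 105 ppm; (b) 117 kg

(a) Volume: 2040 m³ = 2,040,000 L.
(a) Moles of Ca²⁺: 316,000 g ÷ 147 g/mol = 2150 mol.
(a) As CaCO₃: 2150 mol × 100.1 g/mol = 215,200 g.
(a) Rise: 215,200 g / 2,040,000 L × 1000 = 105.5 mg/L.

(b) Volume: 2440 m³ = 2,440,000 L.
(b) CYA to add: (68 − 21) = 47 mg/L × 2,440,000 L = 114,700 g cyanuric acid.
(b) At 98% purity: 114,700 / 0.98 = 117,000 g product.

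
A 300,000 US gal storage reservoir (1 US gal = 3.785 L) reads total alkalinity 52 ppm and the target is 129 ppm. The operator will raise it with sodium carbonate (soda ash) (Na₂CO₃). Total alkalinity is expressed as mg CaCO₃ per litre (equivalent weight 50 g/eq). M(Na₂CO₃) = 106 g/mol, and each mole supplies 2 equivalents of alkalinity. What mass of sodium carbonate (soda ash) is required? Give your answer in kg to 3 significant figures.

92.7 kg

Volume: 300,000 US gal × 3.785 L/gal = 1,135,500 L.
Alkalinity to add: (129 − 52) = 77 mg/L as CaCO₃ × 1,135,500 L = 87,430 g as CaCO₃.
Equivalents: 87,430 g ÷ 50 g/eq = 1749 eq.
Each mole of Na₂CO₃ supplies 2 eq, so 1749 / 2 = 874.3 mol.
Mass: 874.3 mol × 106 g/mol = 92,680 g.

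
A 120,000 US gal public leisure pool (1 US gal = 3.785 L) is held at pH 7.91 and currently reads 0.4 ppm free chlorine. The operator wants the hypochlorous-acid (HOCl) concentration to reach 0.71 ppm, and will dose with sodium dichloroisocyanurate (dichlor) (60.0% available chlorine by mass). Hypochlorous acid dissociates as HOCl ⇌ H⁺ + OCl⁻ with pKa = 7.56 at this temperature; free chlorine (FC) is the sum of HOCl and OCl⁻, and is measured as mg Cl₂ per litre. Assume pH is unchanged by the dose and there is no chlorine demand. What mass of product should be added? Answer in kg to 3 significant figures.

1.44 kg

Volume: 120,000 US gal × 3.785 L/gal = 454,200 L.
[OCl⁻]/[HOCl] = 10^(pH − pKa) = 10^(7.91 − 7.56) = 2.239; fraction as HOCl = 1/(1 + 2.239) = 0.3088.
Free chlorine required for 0.71 ppm HOCl: 0.71 / 0.3088 = 2.299 ppm.
FC to add: 2.299 − 0.4 = 1.899 mg/L as Cl₂.
Cl₂ equivalent: 1.899 mg/L × 454,200 L = 862.7 g.
Product at 60.0% available Cl: 862.7 / 0.6 = 1438 g.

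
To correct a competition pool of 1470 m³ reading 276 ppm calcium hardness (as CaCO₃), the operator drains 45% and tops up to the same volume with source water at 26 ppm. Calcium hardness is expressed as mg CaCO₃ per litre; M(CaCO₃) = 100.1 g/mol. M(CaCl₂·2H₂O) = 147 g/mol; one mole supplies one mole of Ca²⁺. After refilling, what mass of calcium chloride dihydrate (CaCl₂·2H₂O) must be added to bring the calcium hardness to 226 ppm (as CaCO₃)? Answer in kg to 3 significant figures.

135 kg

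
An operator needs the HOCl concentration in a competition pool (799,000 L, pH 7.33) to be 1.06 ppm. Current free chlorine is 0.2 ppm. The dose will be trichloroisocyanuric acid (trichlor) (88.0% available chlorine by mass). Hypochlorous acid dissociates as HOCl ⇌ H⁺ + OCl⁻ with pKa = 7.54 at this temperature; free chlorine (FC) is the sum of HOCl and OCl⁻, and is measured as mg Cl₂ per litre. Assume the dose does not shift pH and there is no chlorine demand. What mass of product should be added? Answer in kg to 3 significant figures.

[OCl⁻]/[HOCl] = 10^(pH − pKa) = 10^(7.33 − 7.54) = 0.6166; fraction as HOCl = 1/(1 + 0.6166) = 0.6186.
Free chlorine required for 1.06 ppm HOCl: 1.06 / 0.6186 = 1.714 ppm.
FC to add: 1.714 − 0.2 = 1.514 mg/L as Cl₂.
Cl₂ equivalent: 1.514 mg/L × 799,000 L = 1209 g.
Product at 88.0% available Cl: 1209 / 0.88 = 1374 g.

1.37 kg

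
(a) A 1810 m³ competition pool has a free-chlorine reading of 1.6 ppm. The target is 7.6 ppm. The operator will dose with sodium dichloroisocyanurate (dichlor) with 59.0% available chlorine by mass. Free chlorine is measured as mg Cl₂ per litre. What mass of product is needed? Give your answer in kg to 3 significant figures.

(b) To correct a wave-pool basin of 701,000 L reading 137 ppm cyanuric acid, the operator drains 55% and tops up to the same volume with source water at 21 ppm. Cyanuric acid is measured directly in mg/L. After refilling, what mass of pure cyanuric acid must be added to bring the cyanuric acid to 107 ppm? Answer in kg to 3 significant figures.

(a) 18.4 kg; (b) 23.7 kg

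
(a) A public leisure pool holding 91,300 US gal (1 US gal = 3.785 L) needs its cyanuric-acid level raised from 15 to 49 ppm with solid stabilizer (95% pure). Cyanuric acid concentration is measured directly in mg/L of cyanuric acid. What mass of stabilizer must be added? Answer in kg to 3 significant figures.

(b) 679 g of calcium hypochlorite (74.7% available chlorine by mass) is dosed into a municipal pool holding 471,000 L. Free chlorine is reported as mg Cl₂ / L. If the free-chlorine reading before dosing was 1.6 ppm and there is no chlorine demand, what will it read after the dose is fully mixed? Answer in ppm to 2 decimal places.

(a) Volume: 91,300 US gal × 3.785 L/gal = 345,570 L.
(a) CYA to add: (49 − 15) = 34 mg/L × 345,570 L = 11,750 g cyanuric acid.
(a) At 95% purity: 11,750 / 0.95 = 12,370 g product.

(b) Available chlorine delivered: 679 g × 0.747 = 507.2 g as Cl₂.
(b) Concentration rise: 507.2 g / 471,000 L = 1.077 mg/L = 1.08 ppm.
(b) Final FC: 1.6 + 1.08 = 2.68 ppm.

(a) 12.4 kg; (b) 2.68 ppm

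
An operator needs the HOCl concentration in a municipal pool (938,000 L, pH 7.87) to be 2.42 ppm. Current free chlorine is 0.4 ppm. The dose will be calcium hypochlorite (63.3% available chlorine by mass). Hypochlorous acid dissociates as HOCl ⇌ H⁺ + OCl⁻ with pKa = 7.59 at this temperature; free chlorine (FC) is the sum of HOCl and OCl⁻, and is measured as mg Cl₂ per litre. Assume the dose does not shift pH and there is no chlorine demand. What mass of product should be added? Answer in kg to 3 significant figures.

[OCl⁻]/[HOCl] = 10^(pH − pKa) = 10^(7.87 − 7.59) = 1.905; fraction as HOCl = 1/(1 + 1.905) = 0.3442.
Free chlorine required for 2.42 ppm HOCl: 2.42 / 0.3442 = 7.031 ppm.
FC to add: 7.031 − 0.4 = 6.631 mg/L as Cl₂.
Cl₂ equivalent: 6.631 mg/L × 938,000 L = 6220 g.
Product at 63.3% available Cl: 6220 / 0.633 = 9826 g.

9.83 kg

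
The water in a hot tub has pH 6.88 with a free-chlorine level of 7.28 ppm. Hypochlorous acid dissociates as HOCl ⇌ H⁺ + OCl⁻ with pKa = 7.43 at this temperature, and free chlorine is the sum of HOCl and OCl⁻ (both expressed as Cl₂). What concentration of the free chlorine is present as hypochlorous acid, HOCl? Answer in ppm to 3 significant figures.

[OCl⁻]/[HOCl] = 10^(pH − pKa) = 10^(6.88 − 7.43) = 10^-0.55 = 0.2818.
Fraction as HOCl = 1 / (1 + 0.2818) = 0.7801.
HOCl = 0.7801 × 7.28 ppm = 5.679 ppm.

5.68 ppm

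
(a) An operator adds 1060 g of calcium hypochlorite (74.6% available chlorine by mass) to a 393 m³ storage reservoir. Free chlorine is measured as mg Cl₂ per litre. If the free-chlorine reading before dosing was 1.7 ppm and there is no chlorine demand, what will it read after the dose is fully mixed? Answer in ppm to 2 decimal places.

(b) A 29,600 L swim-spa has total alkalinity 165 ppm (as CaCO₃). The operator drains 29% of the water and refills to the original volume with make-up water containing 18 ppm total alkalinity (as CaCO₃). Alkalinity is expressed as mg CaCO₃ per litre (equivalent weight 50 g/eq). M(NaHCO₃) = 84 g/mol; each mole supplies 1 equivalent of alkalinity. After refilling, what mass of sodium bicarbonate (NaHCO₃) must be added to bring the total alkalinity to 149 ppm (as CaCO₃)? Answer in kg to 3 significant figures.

(a) 3.71 ppm; (b) 1.32 kg

(a) Volume: 393 m³ = 393,000 L.
(a) Available chlorine delivered: 1060 g × 0.746 = 790.8 g as Cl₂.
(a) Concentration rise: 790.8 g / 393,000 L = 2.012 mg/L = 2.01 ppm.
(a) Final FC: 1.7 + 2.01 = 3.71 ppm.

(b) After draining 29% and refilling: 165 × 0.71 + 18 × 0.29 = 122.37 ppm.
(b) Deficit to target: 149 − 122.37 = 26.63 mg/L.
(b) As CaCO₃: 26.63 mg/L × 29,600 L = 788.2 g; ÷ 50 g/eq ÷ 1 = 15.76 mol NaHCO₃.
(b) Mass: 15.76 × 84 = 1324 g.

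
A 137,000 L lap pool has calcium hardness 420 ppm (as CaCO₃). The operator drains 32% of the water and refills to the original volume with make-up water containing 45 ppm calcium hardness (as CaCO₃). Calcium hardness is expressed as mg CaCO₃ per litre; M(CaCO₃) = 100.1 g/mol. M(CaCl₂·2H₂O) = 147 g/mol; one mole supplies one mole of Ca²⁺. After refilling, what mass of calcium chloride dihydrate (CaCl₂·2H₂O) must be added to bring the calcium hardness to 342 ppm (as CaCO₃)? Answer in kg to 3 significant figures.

8.45 kg

After draining 32% and refilling: 420 × 0.68 + 45 × 0.32 = 300 ppm.
Deficit to target: 342 − 300 = 42 mg/L.
As CaCO₃: 42 mg/L × 137,000 L = 5754 g; ÷ 100.1 = 57.48 mol Ca²⁺.
Mass: 57.48 × 147 = 8450 g.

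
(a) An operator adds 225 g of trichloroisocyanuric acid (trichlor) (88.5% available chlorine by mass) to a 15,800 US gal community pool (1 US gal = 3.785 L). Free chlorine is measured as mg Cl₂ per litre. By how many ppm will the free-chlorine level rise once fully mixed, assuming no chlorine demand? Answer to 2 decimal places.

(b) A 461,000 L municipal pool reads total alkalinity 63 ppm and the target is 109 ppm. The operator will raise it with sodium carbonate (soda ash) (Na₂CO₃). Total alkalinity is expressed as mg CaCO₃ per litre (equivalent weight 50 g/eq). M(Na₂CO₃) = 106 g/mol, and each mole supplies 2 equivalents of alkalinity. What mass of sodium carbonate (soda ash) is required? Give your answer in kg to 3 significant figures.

(a) Volume: 15,800 US gal × 3.785 L/gal = 59,803 L.
(a) Available chlorine delivered: 225 g × 0.885 = 199.1 g as Cl₂.
(a) Concentration rise: 199.1 g / 59,803 L = 3.33 mg/L = 3.33 ppm.

(b) Alkalinity to add: (109 − 63) = 46 mg/L as CaCO₃ × 461,000 L = 21,210 g as CaCO₃.
(b) Equivalents: 21,210 g ÷ 50 g/eq = 424.1 eq.
(b) Each mole of Na₂CO₃ supplies 2 eq, so 424.1 / 2 = 212.1 mol.
(b) Mass: 212.1 mol × 106 g/mol = 22,480 g.

(a) 3.33 ppm; (b) 22.5 kg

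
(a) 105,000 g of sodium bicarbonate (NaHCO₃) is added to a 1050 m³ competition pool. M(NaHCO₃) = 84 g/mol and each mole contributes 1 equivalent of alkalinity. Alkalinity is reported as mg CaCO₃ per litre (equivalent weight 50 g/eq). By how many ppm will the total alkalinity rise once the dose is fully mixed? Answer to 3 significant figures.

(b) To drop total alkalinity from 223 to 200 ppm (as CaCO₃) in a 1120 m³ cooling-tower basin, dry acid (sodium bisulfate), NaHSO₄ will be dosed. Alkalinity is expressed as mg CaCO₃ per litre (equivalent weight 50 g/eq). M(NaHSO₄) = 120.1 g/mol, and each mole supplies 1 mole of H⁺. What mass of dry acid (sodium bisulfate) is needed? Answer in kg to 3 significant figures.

(a) Volume: 1050 m³ = 1,050,000 L.
(a) Moles of NaHCO₃: 105,000 g ÷ 84 g/mol = 1250 mol → 1250 eq of alkalinity.
(a) As CaCO₃: 1250 eq × 50 g/eq = 62,500 g.
(a) Rise: 62,500 g / 1,050,000 L × 1000 = 59.52 mg/L.

(b) Volume: 1120 m³ = 1,120,000 L.
(b) Alkalinity to neutralize: (223 − 200) = 23 mg/L as CaCO₃ × 1,120,000 L = 25,760 g as CaCO₃.
(b) Equivalents of H⁺ required: 25,760 ÷ 50 g/eq = 515.2 eq = 515.2 mol NaHSO₄.
(b) Mass of NaHSO₄: 515.2 × 120.1 = 61,880 g.

(a) 59.5 ppm; (b) 61.9 kg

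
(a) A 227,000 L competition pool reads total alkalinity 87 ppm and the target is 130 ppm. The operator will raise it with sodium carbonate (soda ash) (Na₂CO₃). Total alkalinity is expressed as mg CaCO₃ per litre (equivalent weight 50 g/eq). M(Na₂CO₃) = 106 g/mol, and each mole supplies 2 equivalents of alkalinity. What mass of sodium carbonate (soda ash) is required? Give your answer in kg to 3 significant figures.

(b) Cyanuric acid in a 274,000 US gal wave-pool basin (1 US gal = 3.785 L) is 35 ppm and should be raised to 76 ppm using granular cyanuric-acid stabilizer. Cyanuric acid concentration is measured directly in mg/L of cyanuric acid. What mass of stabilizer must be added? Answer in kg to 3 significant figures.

(a) 10.3 kg; (b) 42.5 kg

(a) Alkalinity to add: (130 − 87) = 43 mg/L as CaCO₃ × 227,000 L = 9761 g as CaCO₃.
(a) Equivalents: 9761 g ÷ 50 g/eq = 195.2 eq.
(a) Each mole of Na₂CO₃ supplies 2 eq, so 195.2 / 2 = 97.61 mol.
(a) Mass: 97.61 mol × 106 g/mol = 10,350 g.

(b) Volume: 274,000 US gal × 3.785 L/gal = 1,037,090 L.
(b) CYA to add: (76 − 35) = 41 mg/L × 1,037,090 L = 42,520 g cyanuric acid.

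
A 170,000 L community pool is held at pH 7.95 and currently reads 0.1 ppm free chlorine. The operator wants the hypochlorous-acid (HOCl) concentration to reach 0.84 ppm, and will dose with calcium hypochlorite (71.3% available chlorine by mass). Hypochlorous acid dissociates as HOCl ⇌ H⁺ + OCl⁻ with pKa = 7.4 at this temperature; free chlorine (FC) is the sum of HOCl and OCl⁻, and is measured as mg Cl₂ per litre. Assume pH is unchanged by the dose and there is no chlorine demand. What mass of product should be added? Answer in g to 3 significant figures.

887 g

[OCl⁻]/[HOCl] = 10^(pH − pKa) = 10^(7.95 − 7.4) = 3.548; fraction as HOCl = 1/(1 + 3.548) = 0.2199.
Free chlorine required for 0.84 ppm HOCl: 0.84 / 0.2199 = 3.82 ppm.
FC to add: 3.82 − 0.1 = 3.72 mg/L as Cl₂.
Cl₂ equivalent: 3.72 mg/L × 170,000 L = 632.5 g.
Product at 71.3% available Cl: 632.5 / 0.713 = 887.1 g.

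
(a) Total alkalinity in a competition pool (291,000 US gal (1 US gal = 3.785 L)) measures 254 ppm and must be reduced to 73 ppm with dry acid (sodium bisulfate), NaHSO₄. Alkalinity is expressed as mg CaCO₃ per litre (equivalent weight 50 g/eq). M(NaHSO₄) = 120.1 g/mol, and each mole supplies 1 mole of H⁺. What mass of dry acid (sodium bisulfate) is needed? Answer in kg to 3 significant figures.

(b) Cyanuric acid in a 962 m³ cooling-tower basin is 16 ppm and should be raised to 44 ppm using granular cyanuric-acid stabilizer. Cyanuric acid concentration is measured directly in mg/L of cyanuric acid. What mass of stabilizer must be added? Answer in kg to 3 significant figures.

(a) Volume: 291,000 US gal × 3.785 L/gal = 1,101,435 L.
(a) Alkalinity to neutralize: (254 − 73) = 181 mg/L as CaCO₃ × 1,101,435 L = 199,400 g as CaCO₃.
(a) Equivalents of H⁺ required: 199,400 ÷ 50 g/eq = 3987 eq = 3987 mol NaHSO₄.
(a) Mass of NaHSO₄: 3987 × 120.1 = 478,900 g.

(b) Volume: 962 m³ = 962,000 L.
(b) CYA to add: (44 − 16) = 28 mg/L × 962,000 L = 26,940 g cyanuric acid.

(a) 479 kg; (b) 26.9 kg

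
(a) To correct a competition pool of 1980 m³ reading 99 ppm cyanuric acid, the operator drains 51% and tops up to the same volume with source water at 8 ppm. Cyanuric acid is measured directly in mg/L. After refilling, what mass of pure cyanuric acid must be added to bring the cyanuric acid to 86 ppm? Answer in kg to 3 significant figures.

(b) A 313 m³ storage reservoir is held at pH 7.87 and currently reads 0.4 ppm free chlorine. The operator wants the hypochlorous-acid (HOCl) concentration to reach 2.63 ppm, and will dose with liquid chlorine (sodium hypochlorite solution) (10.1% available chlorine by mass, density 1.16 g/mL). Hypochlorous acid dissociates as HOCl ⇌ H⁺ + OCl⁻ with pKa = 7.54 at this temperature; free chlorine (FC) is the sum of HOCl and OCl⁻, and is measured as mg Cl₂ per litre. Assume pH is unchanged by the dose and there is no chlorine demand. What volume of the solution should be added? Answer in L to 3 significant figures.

(a) Volume: 1980 m³ = 1,980,000 L.
(a) After draining 51% and refilling: 99 × 0.49 + 8 × 0.51 = 52.59 ppm.
(a) Deficit to target: 86 − 52.59 = 33.41 mg/L.
(a) Mass: 33.41 mg/L × 1,980,000 L = 66,150 g cyanuric acid.

(b) Volume: 313 m³ = 313,000 L.
(b) [OCl⁻]/[HOCl] = 10^(pH − pKa) = 10^(7.87 − 7.54) = 2.138; fraction as HOCl = 1/(1 + 2.138) = 0.3187.
(b) Free chlorine required for 2.63 ppm HOCl: 2.63 / 0.3187 = 8.253 ppm.
(b) FC to add: 8.253 − 0.4 = 7.853 mg/L as Cl₂.
(b) Cl₂ equivalent: 7.853 mg/L × 313,000 L = 2458 g.
(b) Product at 10.1% available Cl: 2458 / 0.101 = 24,340 g.
(b) Volume: 24,340 g ÷ 1.16 g/mL = 20,980 mL.

(a) 66.2 kg; (b) 21.0 L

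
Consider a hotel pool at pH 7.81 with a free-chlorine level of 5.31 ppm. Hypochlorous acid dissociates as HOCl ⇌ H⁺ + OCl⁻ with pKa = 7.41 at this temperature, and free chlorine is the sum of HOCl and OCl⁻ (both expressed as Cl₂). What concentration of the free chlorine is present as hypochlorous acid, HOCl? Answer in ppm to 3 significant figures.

1.51 ppm

[OCl⁻]/[HOCl] = 10^(pH − pKa) = 10^(7.81 − 7.41) = 10^0.40 = 2.512.
Fraction as HOCl = 1 / (1 + 2.512) = 0.2847.
HOCl = 0.2847 × 5.31 ppm = 1.512 ppm.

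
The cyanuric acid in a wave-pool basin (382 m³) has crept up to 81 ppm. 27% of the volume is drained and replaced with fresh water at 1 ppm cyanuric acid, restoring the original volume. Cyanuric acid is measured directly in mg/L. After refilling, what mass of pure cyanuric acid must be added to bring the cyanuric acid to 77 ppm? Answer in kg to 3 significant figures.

Volume: 382 m³ = 382,000 L.
After draining 27% and refilling: 81 × 0.73 + 1 × 0.27 = 59.4 ppm.
Deficit to target: 77 − 59.4 = 17.6 mg/L.
Mass: 17.6 mg/L × 382,000 L = 6723 g cyanuric acid.

6.72 kg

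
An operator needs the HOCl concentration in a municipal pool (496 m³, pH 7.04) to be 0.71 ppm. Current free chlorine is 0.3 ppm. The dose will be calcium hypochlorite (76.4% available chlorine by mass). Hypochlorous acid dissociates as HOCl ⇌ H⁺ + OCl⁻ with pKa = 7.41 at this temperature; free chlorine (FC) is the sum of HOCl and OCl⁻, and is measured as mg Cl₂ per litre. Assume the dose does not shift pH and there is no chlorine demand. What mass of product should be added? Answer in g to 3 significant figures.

Volume: 496 m³ = 496,000 L.
[OCl⁻]/[HOCl] = 10^(pH − pKa) = 10^(7.04 − 7.41) = 0.4266; fraction as HOCl = 1/(1 + 0.4266) = 0.701.
Free chlorine required for 0.71 ppm HOCl: 0.71 / 0.701 = 1.013 ppm.
FC to add: 1.013 − 0.3 = 0.7129 mg/L as Cl₂.
Cl₂ equivalent: 0.7129 mg/L × 496,000 L = 353.6 g.
Product at 76.4% available Cl: 353.6 / 0.764 = 462.8 g.

463 g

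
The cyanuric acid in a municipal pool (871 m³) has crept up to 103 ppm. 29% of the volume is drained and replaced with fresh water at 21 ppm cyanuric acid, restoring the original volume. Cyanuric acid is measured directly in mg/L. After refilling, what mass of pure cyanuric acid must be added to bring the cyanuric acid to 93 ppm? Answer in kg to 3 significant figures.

Volume: 871 m³ = 871,000 L.
After draining 29% and refilling: 103 × 0.71 + 21 × 0.29 = 79.22 ppm.
Deficit to target: 93 − 79.22 = 13.78 mg/L.
Mass: 13.78 mg/L × 871,000 L = 12,000 g cyanuric acid.

12.0 kg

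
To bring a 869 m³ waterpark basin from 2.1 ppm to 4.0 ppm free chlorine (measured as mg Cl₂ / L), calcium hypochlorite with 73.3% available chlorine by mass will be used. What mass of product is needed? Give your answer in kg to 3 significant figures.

2.25 kg

Volume: 869 m³ = 869,000 L.
Chlorine deficit: 4.0 − 2.1 = 1.9 ppm = 1.9 mg/L as Cl₂.
Cl₂ equivalent needed: 1.9 mg/L × 869,000 L = 1,651,000 mg = 1651 g.
Product at 73.3% available chlorine: 1651 / 0.733 = 2253 g.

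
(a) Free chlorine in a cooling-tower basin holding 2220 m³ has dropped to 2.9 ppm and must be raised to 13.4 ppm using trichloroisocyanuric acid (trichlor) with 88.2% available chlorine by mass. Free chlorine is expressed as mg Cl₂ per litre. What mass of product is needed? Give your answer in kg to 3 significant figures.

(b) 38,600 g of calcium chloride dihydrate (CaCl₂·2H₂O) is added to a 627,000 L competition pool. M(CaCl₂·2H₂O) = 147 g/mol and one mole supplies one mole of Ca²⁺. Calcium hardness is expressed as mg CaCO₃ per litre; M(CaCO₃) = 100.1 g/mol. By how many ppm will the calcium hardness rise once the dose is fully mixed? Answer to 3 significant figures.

(a) Volume: 2220 m³ = 2,220,000 L.
(a) Chlorine deficit: 13.4 − 2.9 = 10.5 ppm = 10.5 mg/L as Cl₂.
(a) Cl₂ equivalent needed: 10.5 mg/L × 2,220,000 L = 23,310,000 mg = 23,310 g.
(a) Product at 88.2% available chlorine: 23,310 / 0.882 = 26,430 g.

(b) Moles of Ca²⁺: 38,600 g ÷ 147 g/mol = 262.6 mol.
(b) As CaCO₃: 262.6 mol × 100.1 g/mol = 26,280 g.
(b) Rise: 26,280 g / 627,000 L × 1000 = 41.92 mg/L.

(a) 26.4 kg; (b) 41.9 ppm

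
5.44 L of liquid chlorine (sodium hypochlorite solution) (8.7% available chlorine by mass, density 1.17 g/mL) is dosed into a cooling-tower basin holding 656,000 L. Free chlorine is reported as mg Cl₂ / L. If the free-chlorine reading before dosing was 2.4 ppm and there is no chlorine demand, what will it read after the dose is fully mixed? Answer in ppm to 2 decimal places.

Mass of solution: 5.44 L × 1000 mL/L × 1.17 g/mL = 6365 g.
Available chlorine delivered: 6365 g × 0.087 = 553.7 g as Cl₂.
Concentration rise: 553.7 g / 656,000 L = 0.8441 mg/L = 0.84 ppm.
Final FC: 2.4 + 0.84 = 3.24 ppm.

3.24 ppm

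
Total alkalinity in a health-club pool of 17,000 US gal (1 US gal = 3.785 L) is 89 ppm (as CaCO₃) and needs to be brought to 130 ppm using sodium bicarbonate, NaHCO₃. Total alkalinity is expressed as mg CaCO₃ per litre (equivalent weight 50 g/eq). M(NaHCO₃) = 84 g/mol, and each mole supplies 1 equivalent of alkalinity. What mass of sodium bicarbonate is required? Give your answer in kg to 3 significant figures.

4.43 kg

Volume: 17,000 US gal × 3.785 L/gal = 64,345 L.
Alkalinity to add: (130 − 89) = 41 mg/L as CaCO₃ × 64,345 L = 2638 g as CaCO₃.
Equivalents: 2638 g ÷ 50 g/eq = 52.76 eq.
NaHCO₃ supplies 1 eq per mole → 52.76 mol.
Mass: 52.76 mol × 84 g/mol = 4432 g.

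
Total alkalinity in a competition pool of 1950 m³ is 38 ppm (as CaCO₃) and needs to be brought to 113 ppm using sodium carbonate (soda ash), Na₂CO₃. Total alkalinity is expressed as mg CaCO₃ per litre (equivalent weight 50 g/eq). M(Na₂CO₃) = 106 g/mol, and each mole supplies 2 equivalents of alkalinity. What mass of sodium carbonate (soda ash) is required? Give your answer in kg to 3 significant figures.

155 kg

Volume: 1950 m³ = 1,950,000 L.
Alkalinity to add: (113 − 38) = 75 mg/L as CaCO₃ × 1,950,000 L = 146,200 g as CaCO₃.
Equivalents: 146,200 g ÷ 50 g/eq = 2925 eq.
Each mole of Na₂CO₃ supplies 2 eq, so 2925 / 2 = 1462 mol.
Mass: 1462 mol × 106 g/mol = 155,000 g.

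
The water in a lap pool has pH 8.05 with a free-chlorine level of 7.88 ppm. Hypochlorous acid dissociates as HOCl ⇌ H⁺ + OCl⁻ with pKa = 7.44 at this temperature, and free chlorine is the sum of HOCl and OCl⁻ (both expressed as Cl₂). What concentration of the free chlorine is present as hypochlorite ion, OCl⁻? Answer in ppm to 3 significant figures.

[OCl⁻]/[HOCl] = 10^(pH − pKa) = 10^(8.05 − 7.44) = 10^0.61 = 4.074.
Fraction as HOCl = 1 / (1 + 4.074) = 0.1971.
OCl⁻ = (1 − 0.1971) × 7.88 ppm = 6.327 ppm.

6.33 ppm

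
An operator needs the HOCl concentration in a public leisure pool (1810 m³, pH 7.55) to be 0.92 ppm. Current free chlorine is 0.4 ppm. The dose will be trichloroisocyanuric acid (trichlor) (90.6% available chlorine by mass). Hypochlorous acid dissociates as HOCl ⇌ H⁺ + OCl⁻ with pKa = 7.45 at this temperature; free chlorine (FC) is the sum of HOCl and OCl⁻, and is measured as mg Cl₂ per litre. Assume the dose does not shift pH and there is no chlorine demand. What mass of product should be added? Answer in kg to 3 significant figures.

Volume: 1810 m³ = 1,810,000 L.
[OCl⁻]/[HOCl] = 10^(pH − pKa) = 10^(7.55 − 7.45) = 1.259; fraction as HOCl = 1/(1 + 1.259) = 0.4427.
Free chlorine required for 0.92 ppm HOCl: 0.92 / 0.4427 = 2.078 ppm.
FC to add: 2.078 − 0.4 = 1.678 mg/L as Cl₂.
Cl₂ equivalent: 1.678 mg/L × 1,810,000 L = 3038 g.
Product at 90.6% available Cl: 3038 / 0.906 = 3353 g.

3.35 kg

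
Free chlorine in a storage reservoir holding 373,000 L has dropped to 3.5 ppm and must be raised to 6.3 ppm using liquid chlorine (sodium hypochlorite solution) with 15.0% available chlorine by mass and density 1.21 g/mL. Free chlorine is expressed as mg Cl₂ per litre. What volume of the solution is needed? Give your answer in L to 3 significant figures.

Chlorine deficit: 6.3 − 3.5 = 2.8 ppm = 2.8 mg/L as Cl₂.
Cl₂ equivalent needed: 2.8 mg/L × 373,000 L = 1,044,000 mg = 1044 g.
Product at 15.0% available chlorine: 1044 / 0.15 = 6963 g.
Volume at density 1.21 g/mL: 6963 g ÷ 1.21 g/mL = 5754 mL.

5.75 L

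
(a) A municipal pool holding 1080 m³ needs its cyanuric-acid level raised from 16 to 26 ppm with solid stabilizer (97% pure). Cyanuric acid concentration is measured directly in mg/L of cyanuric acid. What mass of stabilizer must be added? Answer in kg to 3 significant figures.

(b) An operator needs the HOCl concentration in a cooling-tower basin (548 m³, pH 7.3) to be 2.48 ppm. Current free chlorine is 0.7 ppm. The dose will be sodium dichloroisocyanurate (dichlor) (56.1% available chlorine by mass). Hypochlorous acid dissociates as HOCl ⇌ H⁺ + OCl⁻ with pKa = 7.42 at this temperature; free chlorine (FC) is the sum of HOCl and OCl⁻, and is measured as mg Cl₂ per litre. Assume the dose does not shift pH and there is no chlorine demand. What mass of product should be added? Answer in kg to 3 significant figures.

(a) Volume: 1080 m³ = 1,080,000 L.
(a) CYA to add: (26 − 16) = 10 mg/L × 1,080,000 L = 10,800 g cyanuric acid.
(a) At 97% purity: 10,800 / 0.97 = 11,130 g product.

(b) Volume: 548 m³ = 548,000 L.
(b) [OCl⁻]/[HOCl] = 10^(pH − pKa) = 10^(7.3 − 7.42) = 0.7586; fraction as HOCl = 1/(1 + 0.7586) = 0.5686.
(b) Free chlorine required for 2.48 ppm HOCl: 2.48 / 0.5686 = 4.361 ppm.
(b) FC to add: 4.361 − 0.7 = 3.661 mg/L as Cl₂.
(b) Cl₂ equivalent: 3.661 mg/L × 548,000 L = 2006 g.
(b) Product at 56.1% available Cl: 2006 / 0.561 = 3576 g.

(a) 11.1 kg; (b) 3.58 kg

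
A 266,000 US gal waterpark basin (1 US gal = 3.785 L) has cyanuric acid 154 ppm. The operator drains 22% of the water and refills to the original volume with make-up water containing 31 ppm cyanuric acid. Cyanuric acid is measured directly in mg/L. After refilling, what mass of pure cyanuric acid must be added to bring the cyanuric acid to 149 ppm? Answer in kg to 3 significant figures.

Volume: 266,000 US gal × 3.785 L/gal = 1,006,810 L.
After draining 22% and refilling: 154 × 0.78 + 31 × 0.22 = 126.94 ppm.
Deficit to target: 149 − 126.94 = 22.06 mg/L.
Mass: 22.06 mg/L × 1,006,810 L = 22,210 g cyanuric acid.

22.2 kg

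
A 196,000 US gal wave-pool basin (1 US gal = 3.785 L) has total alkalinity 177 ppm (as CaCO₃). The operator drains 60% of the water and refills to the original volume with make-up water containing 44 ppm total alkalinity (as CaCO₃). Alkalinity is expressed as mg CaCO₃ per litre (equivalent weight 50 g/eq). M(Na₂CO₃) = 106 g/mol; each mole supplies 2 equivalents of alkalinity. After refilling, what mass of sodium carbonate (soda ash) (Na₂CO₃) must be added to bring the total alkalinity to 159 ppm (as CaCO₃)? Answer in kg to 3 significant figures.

Volume: 196,000 US gal × 3.785 L/gal = 741,860 L.
After draining 60% and refilling: 177 × 0.40 + 44 × 0.60 = 97.2 ppm.
Deficit to target: 159 − 97.2 = 61.8 mg/L.
As CaCO₃: 61.8 mg/L × 741,860 L = 45,850 g; ÷ 50 g/eq ÷ 2 = 458.5 mol Na₂CO₃.
Mass: 458.5 × 106 = 48,600 g.

48.6 kg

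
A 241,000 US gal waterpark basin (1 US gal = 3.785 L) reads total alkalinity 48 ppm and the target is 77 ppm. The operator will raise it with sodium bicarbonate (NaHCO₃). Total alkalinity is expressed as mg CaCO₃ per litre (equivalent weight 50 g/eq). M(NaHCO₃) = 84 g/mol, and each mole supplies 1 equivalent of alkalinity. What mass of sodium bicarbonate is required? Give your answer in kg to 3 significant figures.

Volume: 241,000 US gal × 3.785 L/gal = 912,185 L.
Alkalinity to add: (77 − 48) = 29 mg/L as CaCO₃ × 912,185 L = 26,450 g as CaCO₃.
Equivalents: 26,450 g ÷ 50 g/eq = 529.1 eq.
NaHCO₃ supplies 1 eq per mole → 529.1 mol.
Mass: 529.1 mol × 84 g/mol = 44,440 g.

44.4 kg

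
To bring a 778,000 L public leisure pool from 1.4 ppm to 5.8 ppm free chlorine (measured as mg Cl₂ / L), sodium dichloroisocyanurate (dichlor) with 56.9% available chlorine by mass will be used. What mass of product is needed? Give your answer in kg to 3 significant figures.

Chlorine deficit: 5.8 − 1.4 = 4.4 ppm = 4.4 mg/L as Cl₂.
Cl₂ equivalent needed: 4.4 mg/L × 778,000 L = 3,423,000 mg = 3423 g.
Product at 56.9% available chlorine: 3423 / 0.569 = 6016 g.

6.02 kg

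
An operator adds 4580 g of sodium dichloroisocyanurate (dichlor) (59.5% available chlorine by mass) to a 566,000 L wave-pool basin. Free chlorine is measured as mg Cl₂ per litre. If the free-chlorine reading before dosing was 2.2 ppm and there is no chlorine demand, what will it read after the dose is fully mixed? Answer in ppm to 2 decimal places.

Available chlorine delivered: 4580 g × 0.595 = 2725 g as Cl₂.
Concentration rise: 2725 g / 566,000 L = 4.815 mg/L = 4.81 ppm.
Final FC: 2.2 + 4.81 = 7.01 ppm.

7.01 ppm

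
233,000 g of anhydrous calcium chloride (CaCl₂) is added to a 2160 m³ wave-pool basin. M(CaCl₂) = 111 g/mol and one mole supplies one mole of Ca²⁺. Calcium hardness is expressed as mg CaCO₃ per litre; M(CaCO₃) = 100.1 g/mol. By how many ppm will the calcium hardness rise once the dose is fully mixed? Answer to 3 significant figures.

97.3 ppm

Volume: 2160 m³ = 2,160,000 L.
Moles of Ca²⁺: 233,000 g ÷ 111 g/mol = 2099 mol.
As CaCO₃: 2099 mol × 100.1 g/mol = 210,100 g.
Rise: 210,100 g / 2,160,000 L × 1000 = 97.28 mg/L.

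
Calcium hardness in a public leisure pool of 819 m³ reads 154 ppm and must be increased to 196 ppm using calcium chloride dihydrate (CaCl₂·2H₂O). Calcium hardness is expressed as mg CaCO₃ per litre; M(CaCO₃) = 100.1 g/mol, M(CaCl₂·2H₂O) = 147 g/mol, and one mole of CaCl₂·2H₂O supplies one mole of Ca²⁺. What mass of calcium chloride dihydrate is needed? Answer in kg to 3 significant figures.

50.5 kg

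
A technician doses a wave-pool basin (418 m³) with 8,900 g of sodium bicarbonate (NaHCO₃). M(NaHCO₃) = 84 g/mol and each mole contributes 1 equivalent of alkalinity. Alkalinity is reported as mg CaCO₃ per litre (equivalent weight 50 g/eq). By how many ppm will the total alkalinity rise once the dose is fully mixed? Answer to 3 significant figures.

12.7 ppm

Volume: 418 m³ = 418,000 L.
Moles of NaHCO₃: 8,900 g ÷ 84 g/mol = 106 mol → 106 eq of alkalinity.
As CaCO₃: 106 eq × 50 g/eq = 5298 g.
Rise: 5298 g / 418,000 L × 1000 = 12.67 mg/L.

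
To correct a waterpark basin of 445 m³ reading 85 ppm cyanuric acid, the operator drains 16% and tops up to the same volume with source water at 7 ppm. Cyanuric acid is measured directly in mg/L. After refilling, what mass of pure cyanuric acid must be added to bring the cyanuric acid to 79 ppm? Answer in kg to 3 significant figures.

2.88 kg

Volume: 445 m³ = 445,000 L.
After draining 16% and refilling: 85 × 0.84 + 7 × 0.16 = 72.52 ppm.
Deficit to target: 79 − 72.52 = 6.48 mg/L.
Mass: 6.48 mg/L × 445,000 L = 2884 g cyanuric acid.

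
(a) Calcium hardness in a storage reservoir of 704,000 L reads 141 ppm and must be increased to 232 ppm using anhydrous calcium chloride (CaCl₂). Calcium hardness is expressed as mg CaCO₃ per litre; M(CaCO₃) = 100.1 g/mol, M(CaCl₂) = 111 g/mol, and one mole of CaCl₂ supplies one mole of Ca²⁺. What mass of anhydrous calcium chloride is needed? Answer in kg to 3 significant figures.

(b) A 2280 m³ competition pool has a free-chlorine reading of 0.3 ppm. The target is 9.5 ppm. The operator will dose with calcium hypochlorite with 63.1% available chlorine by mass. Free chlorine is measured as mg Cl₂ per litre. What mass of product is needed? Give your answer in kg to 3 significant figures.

(a) 71.0 kg; (b) 33.2 kg

(a) Hardness to add: (232 − 141) = 91 mg/L as CaCO₃ × 704,000 L = 64,060 g as CaCO₃.
(a) Moles of Ca²⁺ (1 mol Ca²⁺ ≡ 1 mol CaCO₃): 64,060 / 100.1 g/mol = 640 mol.
(a) Mass of CaCl₂: 640 × 111 = 71,040 g.

(b) Volume: 2280 m³ = 2,280,000 L.
(b) Chlorine deficit: 9.5 − 0.3 = 9.2 ppm = 9.2 mg/L as Cl₂.
(b) Cl₂ equivalent needed: 9.2 mg/L × 2,280,000 L = 20,980,000 mg = 20,980 g.
(b) Product at 63.1% available chlorine: 20,980 / 0.631 = 33,240 g.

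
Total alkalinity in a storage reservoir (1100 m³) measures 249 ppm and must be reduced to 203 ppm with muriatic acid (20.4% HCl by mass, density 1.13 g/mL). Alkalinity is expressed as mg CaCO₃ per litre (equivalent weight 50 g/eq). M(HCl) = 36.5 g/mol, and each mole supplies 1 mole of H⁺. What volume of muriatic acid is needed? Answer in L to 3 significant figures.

Volume: 1100 m³ = 1,100,000 L.
Alkalinity to neutralize: (249 − 203) = 46 mg/L as CaCO₃ × 1,100,000 L = 50,600 g as CaCO₃.
Equivalents of H⁺ required: 50,600 ÷ 50 g/eq = 1012 eq = 1012 mol HCl.
Mass of HCl: 1012 × 36.5 = 36,940 g.
Mass of 20.4% solution: 36,940 / 0.204 = 181,100 g.
Volume: 181,100 g ÷ 1.13 g/mL = 160,200 mL.

160 L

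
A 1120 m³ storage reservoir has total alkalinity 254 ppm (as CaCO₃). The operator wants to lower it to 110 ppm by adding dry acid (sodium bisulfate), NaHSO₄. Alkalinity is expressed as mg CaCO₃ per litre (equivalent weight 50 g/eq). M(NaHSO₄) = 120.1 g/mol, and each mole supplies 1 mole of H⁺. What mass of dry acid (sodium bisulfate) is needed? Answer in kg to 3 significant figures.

Volume: 1120 m³ = 1,120,000 L.
Alkalinity to neutralize: (254 − 110) = 144 mg/L as CaCO₃ × 1,120,000 L = 161,300 g as CaCO₃.
Equivalents of H⁺ required: 161,300 ÷ 50 g/eq = 3226 eq = 3226 mol NaHSO₄.
Mass of NaHSO₄: 3226 × 120.1 = 387,400 g.

387 kg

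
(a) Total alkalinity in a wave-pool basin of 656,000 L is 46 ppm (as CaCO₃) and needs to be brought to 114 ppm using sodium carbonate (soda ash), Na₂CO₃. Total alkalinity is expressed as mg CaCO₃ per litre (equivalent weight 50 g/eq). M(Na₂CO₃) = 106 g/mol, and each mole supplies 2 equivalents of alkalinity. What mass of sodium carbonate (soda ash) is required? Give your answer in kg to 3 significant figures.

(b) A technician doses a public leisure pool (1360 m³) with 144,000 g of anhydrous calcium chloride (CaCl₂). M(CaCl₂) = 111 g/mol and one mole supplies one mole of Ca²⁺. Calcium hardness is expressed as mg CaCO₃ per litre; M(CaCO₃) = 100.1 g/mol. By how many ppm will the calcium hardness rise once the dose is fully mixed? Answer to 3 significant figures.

(a) Alkalinity to add: (114 − 46) = 68 mg/L as CaCO₃ × 656,000 L = 44,610 g as CaCO₃.
(a) Equivalents: 44,610 g ÷ 50 g/eq = 892.2 eq.
(a) Each mole of Na₂CO₃ supplies 2 eq, so 892.2 / 2 = 446.1 mol.
(a) Mass: 446.1 mol × 106 g/mol = 47,280 g.

(b) Volume: 1360 m³ = 1,360,000 L.
(b) Moles of Ca²⁺: 144,000 g ÷ 111 g/mol = 1297 mol.
(b) As CaCO₃: 1297 mol × 100.1 g/mol = 129,900 g.
(b) Rise: 129,900 g / 1,360,000 L × 1000 = 95.48 mg/L.

(a) 47.3 kg; (b) 95.5 ppm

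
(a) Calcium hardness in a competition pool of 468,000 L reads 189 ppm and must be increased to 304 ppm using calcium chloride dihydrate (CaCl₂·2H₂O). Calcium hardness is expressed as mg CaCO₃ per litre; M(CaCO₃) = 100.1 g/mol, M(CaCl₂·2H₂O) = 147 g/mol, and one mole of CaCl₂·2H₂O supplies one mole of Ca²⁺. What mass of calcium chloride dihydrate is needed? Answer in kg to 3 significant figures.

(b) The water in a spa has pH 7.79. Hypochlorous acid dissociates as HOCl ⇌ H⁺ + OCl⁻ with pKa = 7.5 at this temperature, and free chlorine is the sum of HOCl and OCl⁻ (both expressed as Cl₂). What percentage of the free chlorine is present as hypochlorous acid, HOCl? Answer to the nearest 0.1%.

(a) 79.0 kg; (b) 33.9%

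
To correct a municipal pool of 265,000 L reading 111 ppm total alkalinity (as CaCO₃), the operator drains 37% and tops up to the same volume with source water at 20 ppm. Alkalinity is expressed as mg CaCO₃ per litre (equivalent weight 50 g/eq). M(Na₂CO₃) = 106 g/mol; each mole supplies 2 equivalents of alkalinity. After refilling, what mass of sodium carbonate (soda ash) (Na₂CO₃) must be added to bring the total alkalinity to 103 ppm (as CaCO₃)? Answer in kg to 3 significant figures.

7.21 kg

After draining 37% and refilling: 111 × 0.63 + 20 × 0.37 = 77.33 ppm.
Deficit to target: 103 − 77.33 = 25.67 mg/L.
As CaCO₃: 25.67 mg/L × 265,000 L = 6803 g; ÷ 50 g/eq ÷ 2 = 68.03 mol Na₂CO₃.
Mass: 68.03 × 106 = 7211 g.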